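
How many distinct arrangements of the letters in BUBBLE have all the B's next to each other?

24

Treat the 3 copies of B as a single block. The multiset to arrange is then {BBB, E, L, U}, 4 items in all.
All 4 items are distinct, so there are (4)! = 24 arrangements.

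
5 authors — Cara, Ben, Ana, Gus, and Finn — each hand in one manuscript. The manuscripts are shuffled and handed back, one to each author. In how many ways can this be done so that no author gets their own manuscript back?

44

Let Aᵢ be the assignments in which author i gets their own manuscript. We want the size of the complement of A₁∪…∪A_5.
By inclusion–exclusion this is Σ_{j=0}^{5} (−1)^j C(5,j)·(5−j)!.
Computing: 120 − 120 + 60 − 20 + 5 − 1 = 44.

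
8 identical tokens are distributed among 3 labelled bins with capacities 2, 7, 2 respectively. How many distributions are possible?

Without the upper bounds there are C(10,2) = 45 ways to split 8 among 3 bins.
Subtract solutions that violate a single cap (substitute x_i' = x_i − (cap_i+1)): x_1 ≥ 3 gives C(7,2) = 21; x_2 ≥ 8 gives C(2,2) = 1; x_3 ≥ 3 gives C(7,2) = 21. Together 43.
Add back pairs where two caps are both exceeded: 0 + 6 + 0 = 6.
By inclusion–exclusion the count is 45 − 43 + 6 = 8.

8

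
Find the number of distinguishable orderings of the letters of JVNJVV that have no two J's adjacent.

There are 6!/(3!·2!) = 60 arrangements of JVNJVV in total.
Arrangements with the J's together: treat JJ as one letter, giving (5)!/(3!) = 20.
Subtracting, 60 − 20 = 40 arrangements keep the J's apart.

40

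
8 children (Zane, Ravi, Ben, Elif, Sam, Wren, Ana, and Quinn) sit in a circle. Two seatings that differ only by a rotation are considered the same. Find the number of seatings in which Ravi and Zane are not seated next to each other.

Without the restriction there are (7)! = 5040 seatings.
Seatings with Ravi beside Zane: treat them as a block with 2 internal orders, giving 2 × (6)! = 1440.
Subtracting, 5040 − 1440 = 3600.

3600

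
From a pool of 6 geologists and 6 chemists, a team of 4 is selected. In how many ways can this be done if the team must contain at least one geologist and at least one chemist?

465

Unrestricted: C(12,4) = 495 ways to pick any 4 of the 12.
Subtract selections that omit an entire group: no geologists → C(6,4) = 15; no chemists → C(6,4) = 15.
Both groups omitted at once is impossible, so 495 − 30 = 465.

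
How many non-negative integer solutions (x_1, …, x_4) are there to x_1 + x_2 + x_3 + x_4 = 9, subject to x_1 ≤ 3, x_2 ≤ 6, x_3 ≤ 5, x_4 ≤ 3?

By stars and bars, unrestricted non-negative solutions to x_1+…+x_4 = 9 number C(9+3,3) = 220.
Subtract solutions that violate a single cap (substitute x_i' = x_i − (cap_i+1)): x_1 ≥ 4 gives C(8,3) = 56; x_2 ≥ 7 gives C(5,3) = 10; x_3 ≥ 6 gives C(6,3) = 20; x_4 ≥ 4 gives C(8,3) = 56. Together 142.
Add back pairs where two caps are both exceeded: 0 + 0 + 4 + 0 + 0 + 0 = 4.
By inclusion–exclusion the count is 220 − 142 + 4 = 82.

82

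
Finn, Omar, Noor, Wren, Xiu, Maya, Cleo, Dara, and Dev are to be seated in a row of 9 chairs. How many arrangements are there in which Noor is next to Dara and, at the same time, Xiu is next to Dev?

20160

Treat {Noor,Dara} as one block (2 orders) and {Xiu,Dev} as another (2 orders).
That leaves 7 units to arrange: 2 × 2 × 7! = 4 × 5040 = 20160.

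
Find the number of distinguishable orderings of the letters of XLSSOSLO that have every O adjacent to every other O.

Treat the 2 copies of O as a single block. The multiset to arrange is then {OO, L, L, S, S, S, X}, 7 items in all.
That gives (7)!/(3!·2!) = 420 arrangements.

420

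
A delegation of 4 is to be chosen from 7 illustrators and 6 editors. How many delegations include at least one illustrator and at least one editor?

665

Unrestricted: C(13,4) = 715 ways to pick any 4 of the 13.
Subtract selections that omit an entire group: no illustrators → C(6,4) = 15; no editors → C(7,4) = 35.
Both groups omitted at once is impossible, so 715 − 50 = 665.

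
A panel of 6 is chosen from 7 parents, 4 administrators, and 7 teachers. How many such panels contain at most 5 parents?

Split by how many parents are chosen (0 through 5).
Sum: C(7,0)·C(11,6) + C(7,1)·C(11,5) + C(7,2)·C(11,4) + C(7,3)·C(11,3) + C(7,4)·C(11,2) + C(7,5)·C(11,1) = 462 + 3234 + 6930 + 5775 + 1925 + 231 = 18557.

18557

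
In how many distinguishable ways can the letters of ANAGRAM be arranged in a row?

ANAGRAM has 7 letters with A appearing 3 times.
So there are 7! / (3!) = 840 distinguishable arrangements.

840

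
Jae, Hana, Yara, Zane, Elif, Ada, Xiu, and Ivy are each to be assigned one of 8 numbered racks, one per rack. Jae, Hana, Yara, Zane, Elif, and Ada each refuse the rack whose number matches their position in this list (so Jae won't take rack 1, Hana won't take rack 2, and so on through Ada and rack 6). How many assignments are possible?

18806

Let Aᵢ (for 1 ≤ i ≤ 6) be the placements that put person i in their forbidden rack. Any j of these fix j positions, leaving (8−j)! ways to fill the rest, and there are C(6,j) ways to pick which j.
By inclusion–exclusion, the number of valid placements is Σ_{j=0}^{6} (−1)^j C(6,j)·(8−j)!.
Computing: 40320 − 30240 + 10800 − 2400 + 360 − 36 + 2 = 18806.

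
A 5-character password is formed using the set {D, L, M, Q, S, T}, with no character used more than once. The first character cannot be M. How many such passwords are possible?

600

The first character has 6−1 = 5 choices (anything except M).
The remaining 4 characters are filled from the other 5 symbols without repetition: 5 × 4 × 3 × 2 = 120.
Total: 5 × 120 = 600.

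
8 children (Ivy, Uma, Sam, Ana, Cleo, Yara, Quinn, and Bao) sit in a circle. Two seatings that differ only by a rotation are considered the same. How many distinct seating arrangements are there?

5040

Seat Ivy anywhere (absorbing the rotational symmetry), then permute the other 7: (7)! = 5040.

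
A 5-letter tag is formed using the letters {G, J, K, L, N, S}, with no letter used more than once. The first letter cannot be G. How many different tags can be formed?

600

The first letter has 6−1 = 5 choices (anything except G).
The remaining 4 letters are filled from the other 5 symbols without repetition: 5 × 4 × 3 × 2 = 120.
Total: 5 × 120 = 600.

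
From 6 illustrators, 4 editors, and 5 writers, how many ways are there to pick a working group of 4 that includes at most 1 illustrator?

630

Split by how many illustrators are chosen (0 through 1).
Sum: C(6,0)·C(9,4) + C(6,1)·C(9,3) = 126 + 504 = 630.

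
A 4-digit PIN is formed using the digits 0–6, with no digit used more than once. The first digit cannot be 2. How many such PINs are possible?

720

The first digit has 7−1 = 6 choices (anything except 2).
The remaining 3 digits are filled from the other 6 symbols without repetition: 6 × 5 × 4 = 120.
Total: 6 × 120 = 720.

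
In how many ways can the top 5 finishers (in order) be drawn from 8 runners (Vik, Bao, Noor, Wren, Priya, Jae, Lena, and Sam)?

This is an ordered selection of 5 from 8: P(8,5).
That gives 8 × 7 × 6 × 5 × 4 = 6720.

6720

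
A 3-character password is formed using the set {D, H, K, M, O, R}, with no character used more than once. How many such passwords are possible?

This is a permutation of 3 out of 6: P(6,3) = 6!/3!.
That product is 6 × 5 × 4 = 120.

120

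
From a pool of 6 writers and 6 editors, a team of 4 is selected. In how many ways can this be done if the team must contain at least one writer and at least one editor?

465

Unrestricted: C(12,4) = 495 ways to pick any 4 of the 12.
Selections missing a whole group: no writers → C(6,4) = 15; no editors → C(6,4) = 15.
Both groups omitted at once is impossible, so 495 − 30 = 465.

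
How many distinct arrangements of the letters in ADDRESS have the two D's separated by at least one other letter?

900

Total arrangements of ADDRESS: 7!/(2!·2!) = 1260.
Arrangements with the D's together: treat DD as one letter, giving (6)!/(2!) = 360.
Hence 1260 − 360 = 900.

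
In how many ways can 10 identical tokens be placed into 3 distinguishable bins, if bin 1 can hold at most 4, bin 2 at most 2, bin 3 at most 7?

By stars and bars, unrestricted non-negative solutions to x_1+…+x_3 = 10 number C(10+2,2) = 66.
Subtract solutions that violate a single cap (substitute x_i' = x_i − (cap_i+1)): x_1 ≥ 5 gives C(7,2) = 21; x_2 ≥ 3 gives C(9,2) = 36; x_3 ≥ 8 gives C(4,2) = 6. Together 63.
Add back pairs where two caps are both exceeded: 6 + 0 + 0 = 6.
By inclusion–exclusion the count is 66 − 63 + 6 = 9.

9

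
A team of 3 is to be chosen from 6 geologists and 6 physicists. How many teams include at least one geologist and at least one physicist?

180

Unrestricted: C(12,3) = 220 ways to pick any 3 of the 12.
Selections missing a whole group: no geologists → C(6,3) = 20; no physicists → C(6,3) = 20.
Both groups omitted at once is impossible, so 220 − 40 = 180.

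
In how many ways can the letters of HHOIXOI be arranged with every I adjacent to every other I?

Treat the 2 copies of I as a single block. The multiset to arrange is then {II, H, H, O, O, X}, 6 items in all.
That gives (6)!/(2!·2!) = 180 arrangements.

180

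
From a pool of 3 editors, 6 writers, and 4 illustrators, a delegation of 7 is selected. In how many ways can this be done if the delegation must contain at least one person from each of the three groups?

With no constraint there are C(13,7) = 1716 possible selections.
Selections missing a whole group: no editors → C(10,7) = 120; no writers → C(7,7) = 1; no illustrators → C(9,7) = 36.
Add back selections omitting two groups (i.e. drawn from a single group): C(3,7) + C(6,7) + C(4,7) = 0.
By inclusion–exclusion: 1716 − 157 + 0 = 1559.

1559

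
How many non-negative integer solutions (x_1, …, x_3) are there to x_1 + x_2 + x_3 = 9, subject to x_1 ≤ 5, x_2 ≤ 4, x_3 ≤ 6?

24

Ignoring the caps, the number of non-negative solutions to x_1+…+x_3 = 9 is C(11,2) = 55.
Subtract solutions that violate a single cap (substitute x_i' = x_i − (cap_i+1)): x_1 ≥ 6 gives C(5,2) = 10; x_2 ≥ 5 gives C(6,2) = 15; x_3 ≥ 7 gives C(4,2) = 6. Together 31.
No two caps can be exceeded simultaneously, so the pair terms are all 0.
By inclusion–exclusion the count is 55 − 31 + 0 = 24.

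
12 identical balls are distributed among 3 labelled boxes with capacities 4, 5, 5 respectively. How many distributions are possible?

By stars and bars, unrestricted non-negative solutions to x_1+…+x_3 = 12 number C(12+2,2) = 91.
Subtract solutions that violate a single cap (substitute x_i' = x_i − (cap_i+1)): x_1 ≥ 5 gives C(9,2) = 36; x_2 ≥ 6 gives C(8,2) = 28; x_3 ≥ 6 gives C(8,2) = 28. Together 92.
Add back pairs where two caps are both exceeded: 3 + 3 + 1 = 7.
By inclusion–exclusion the count is 91 − 92 + 7 = 6.

6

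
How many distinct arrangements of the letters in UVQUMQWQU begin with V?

1120

Fix V in the first position and arrange the remaining 8 letters.
Those 8 letters have Q appearing 3 times and U appearing 3 times, giving (8)!/(3!·3!) = 1120.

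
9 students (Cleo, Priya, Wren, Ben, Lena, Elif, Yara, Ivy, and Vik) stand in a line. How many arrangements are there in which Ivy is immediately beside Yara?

80640

Glue Ivy and Yara into one block (2 internal orders), leaving 8 units to arrange in a row.
So the count is 2·(8)! = 80640.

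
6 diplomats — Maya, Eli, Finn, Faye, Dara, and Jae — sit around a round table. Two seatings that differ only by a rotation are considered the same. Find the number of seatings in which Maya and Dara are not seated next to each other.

72

Without the restriction there are (5)! = 120 seatings.
Those with Maya next to Dara: fuse the pair into one unit and seat 5 units around a circle — 2·(4)! = 48.
Subtracting, 120 − 48 = 72.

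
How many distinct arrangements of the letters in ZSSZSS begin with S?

10

With the first slot taken by S, it remains to arrange the other 5 letters (ZSZSS).
Those 5 letters have S appearing 3 times and Z appearing twice, giving (5)!/(3!·2!) = 10.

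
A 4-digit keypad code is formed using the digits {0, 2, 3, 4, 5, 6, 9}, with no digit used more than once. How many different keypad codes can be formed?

840

Choose and order 4 of the 7 symbols: the first digit has 7 options, the next 6, then 5, 4.
That product is 7 × 6 × 5 × 4 = 840.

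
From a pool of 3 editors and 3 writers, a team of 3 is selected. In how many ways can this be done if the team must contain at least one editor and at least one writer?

18

Unrestricted: C(6,3) = 20 ways to pick any 3 of the 6.
Subtract selections that omit an entire group: no editors → C(3,3) = 1; no writers → C(3,3) = 1.
Both groups omitted at once is impossible, so 20 − 2 = 18.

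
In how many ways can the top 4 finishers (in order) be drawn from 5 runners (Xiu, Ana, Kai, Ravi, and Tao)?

120

There are 5 choices for 1st place, 4 for 2nd, and so on down to 2 for position 4.
That gives 5 × 4 × 3 × 2 = 120.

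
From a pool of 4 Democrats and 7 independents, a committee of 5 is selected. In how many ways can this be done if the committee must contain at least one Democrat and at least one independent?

441

Unrestricted: C(11,5) = 462 ways to pick any 5 of the 11.
Subtract selections that omit an entire group: no Democrats → C(7,5) = 21; no independents → C(4,5) = 0.
Both groups omitted at once is impossible, so 462 − 21 = 441.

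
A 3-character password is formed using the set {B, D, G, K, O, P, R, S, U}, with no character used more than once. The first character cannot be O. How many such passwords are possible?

448

The first character has 9−1 = 8 choices (anything except O).
The remaining 2 characters are filled from the other 8 symbols without repetition: 8 × 7 = 56.
Total: 8 × 56 = 448.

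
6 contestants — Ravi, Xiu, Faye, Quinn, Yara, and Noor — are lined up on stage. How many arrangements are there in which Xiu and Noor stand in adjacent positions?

Place the 4 others and the Xiu-Noor pair as 5 objects in a line; the pair has 2 internal arrangements.
So the count is 2·(5)! = 240.

240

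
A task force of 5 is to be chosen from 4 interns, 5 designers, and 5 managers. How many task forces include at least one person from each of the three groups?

1500

Unrestricted: C(14,5) = 2002 ways to pick any 5 of the 14.
Subtract selections that omit an entire group: no interns → C(10,5) = 252; no designers → C(9,5) = 126; no managers → C(9,5) = 126.
Add back selections omitting two groups (i.e. drawn from a single group): C(4,5) + C(5,5) + C(5,5) = 2.
By inclusion–exclusion: 2002 − 504 + 2 = 1500.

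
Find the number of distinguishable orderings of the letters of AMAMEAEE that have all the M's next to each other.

140

Treat the 2 copies of M as a single block. The multiset to arrange is then {MM, A, A, A, E, E, E}, 7 items in all.
That gives (7)!/(3!·3!) = 140 arrangements.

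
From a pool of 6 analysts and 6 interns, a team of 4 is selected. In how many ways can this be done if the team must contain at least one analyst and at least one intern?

465

Total 4-person selections from all 12: C(12,4) = 495.
Subtract selections that omit an entire group: no analysts → C(6,4) = 15; no interns → C(6,4) = 15.
Both groups omitted at once is impossible, so 495 − 30 = 465.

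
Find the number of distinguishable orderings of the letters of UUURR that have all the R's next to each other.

4

Treat the 2 copies of R as a single block. The multiset to arrange is then {RR, U, U, U}, 4 items in all.
That gives (4)!/(3!) = 4 arrangements.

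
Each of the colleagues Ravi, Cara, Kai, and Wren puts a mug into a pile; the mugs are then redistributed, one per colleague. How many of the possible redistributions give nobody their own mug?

9

Count assignments avoiding every fixed point. For any j of the 4 colleagues fixed to their own mug, the other 4−j can be arranged in (4−j)! ways.
By inclusion–exclusion this is Σ_{j=0}^{4} (−1)^j C(4,j)·(4−j)!.
Computing: 24 − 24 + 12 − 4 + 1 = 9.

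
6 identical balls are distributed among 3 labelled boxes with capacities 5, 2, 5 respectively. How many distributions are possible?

16

Without the upper bounds there are C(8,2) = 28 ways to split 6 among 3 boxes.
Subtract solutions that violate a single cap (substitute x_i' = x_i − (cap_i+1)): x_1 ≥ 6 gives C(2,2) = 1; x_2 ≥ 3 gives C(5,2) = 10; x_3 ≥ 6 gives C(2,2) = 1. Together 12.
No two caps can be exceeded simultaneously, so the pair terms are all 0.
By inclusion–exclusion the count is 28 − 12 + 0 = 16.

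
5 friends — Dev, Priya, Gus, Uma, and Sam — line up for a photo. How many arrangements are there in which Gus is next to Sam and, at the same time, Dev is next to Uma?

24

Treat {Gus,Sam} as one block (2 orders) and {Dev,Uma} as another (2 orders).
That leaves 3 units to arrange: 2 × 2 × 3! = 4 × 6 = 24.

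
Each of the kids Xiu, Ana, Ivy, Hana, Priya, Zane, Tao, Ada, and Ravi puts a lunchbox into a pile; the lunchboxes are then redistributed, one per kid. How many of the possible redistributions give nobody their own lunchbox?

133496

Let Aᵢ be the assignments in which kid i gets their own lunchbox. We want the size of the complement of A₁∪…∪A_9.
By inclusion–exclusion this is Σ_{j=0}^{9} (−1)^j C(9,j)·(9−j)!.
Computing: 362880 − 362880 + 181440 − 60480 + 15120 − 3024 + 504 − 72 + 9 − 1 = 133496.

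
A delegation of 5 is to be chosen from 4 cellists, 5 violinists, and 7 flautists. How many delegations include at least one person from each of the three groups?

3010

Unrestricted: C(16,5) = 4368 ways to pick any 5 of the 16.
Selections missing a whole group: no cellists → C(12,5) = 792; no violinists → C(11,5) = 462; no flautists → C(9,5) = 126.
Add back selections omitting two groups (i.e. drawn from a single group): C(4,5) + C(5,5) + C(7,5) = 22.
By inclusion–exclusion: 4368 − 1380 + 22 = 3010.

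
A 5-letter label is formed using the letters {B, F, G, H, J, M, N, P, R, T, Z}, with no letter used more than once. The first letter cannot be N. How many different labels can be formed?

50400

The first letter has 11−1 = 10 choices (anything except N).
The remaining 4 letters are filled from the other 10 symbols without repetition: 10 × 9 × 8 × 7 = 5040.
Total: 10 × 5040 = 50400.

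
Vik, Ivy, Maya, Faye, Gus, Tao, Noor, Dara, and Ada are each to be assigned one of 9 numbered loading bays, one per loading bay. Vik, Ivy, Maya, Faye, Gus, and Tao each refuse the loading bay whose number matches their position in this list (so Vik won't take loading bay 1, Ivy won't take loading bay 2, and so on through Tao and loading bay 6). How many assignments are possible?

Let Aᵢ (for 1 ≤ i ≤ 6) be the placements that put person i in their forbidden loading bay. Any j of these fix j positions, leaving (9−j)! ways to fill the rest, and there are C(6,j) ways to pick which j.
By inclusion–exclusion, the number of valid placements is Σ_{j=0}^{6} (−1)^j C(6,j)·(9−j)!.
Computing: 362880 − 241920 + 75600 − 14400 + 1800 − 144 + 6 = 183822.

183822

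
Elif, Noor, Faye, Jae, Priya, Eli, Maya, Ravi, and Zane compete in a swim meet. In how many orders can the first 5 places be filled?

15120

This is an ordered selection of 5 from 9: P(9,5).
That gives 9 × 8 × 7 × 6 × 5 = 15120.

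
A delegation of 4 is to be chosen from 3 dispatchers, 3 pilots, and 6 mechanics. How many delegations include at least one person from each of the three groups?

243

Unrestricted: C(12,4) = 495 ways to pick any 4 of the 12.
Selections missing a whole group: no dispatchers → C(9,4) = 126; no pilots → C(9,4) = 126; no mechanics → C(6,4) = 15.
Add back selections omitting two groups (i.e. drawn from a single group): C(3,4) + C(3,4) + C(6,4) = 15.
By inclusion–exclusion: 495 − 267 + 15 = 243.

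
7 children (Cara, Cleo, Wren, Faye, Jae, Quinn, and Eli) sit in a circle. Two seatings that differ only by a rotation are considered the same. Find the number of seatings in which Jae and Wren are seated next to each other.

240

Treat {Jae, Wren} as one unit (2 internal orders) and seat the resulting 6 units around the table: (5)! circular arrangements.
So 2 × (5)! = 2 × 120 = 240.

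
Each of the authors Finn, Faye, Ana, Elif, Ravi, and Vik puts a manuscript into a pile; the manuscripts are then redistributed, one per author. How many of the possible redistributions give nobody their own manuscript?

265

Count assignments avoiding every fixed point. For any j of the 6 authors fixed to their own manuscript, the other 6−j can be arranged in (6−j)! ways.
By inclusion–exclusion this is Σ_{j=0}^{6} (−1)^j C(6,j)·(6−j)!.
Computing: 720 − 720 + 360 − 120 + 30 − 6 + 1 = 265.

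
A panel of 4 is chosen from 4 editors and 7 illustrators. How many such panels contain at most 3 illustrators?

Split by how many illustrators are chosen (0 through 3).
Sum: C(7,0)·C(4,4) + C(7,1)·C(4,3) + C(7,2)·C(4,2) + C(7,3)·C(4,1) = 1 + 28 + 126 + 140 = 295.

295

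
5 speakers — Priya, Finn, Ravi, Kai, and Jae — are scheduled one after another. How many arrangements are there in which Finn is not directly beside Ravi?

There are 5! = 120 arrangements in all. If Finn and Ravi are adjacent, merging them into one block gives 2·(4)! = 48 arrangements.
So 120 − 48 = 72 arrangements keep them apart.

72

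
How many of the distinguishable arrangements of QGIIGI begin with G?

Fix G in the first position and arrange the remaining 5 letters.
Those 5 letters have I appearing 3 times, giving (5)!/(3!) = 20.

20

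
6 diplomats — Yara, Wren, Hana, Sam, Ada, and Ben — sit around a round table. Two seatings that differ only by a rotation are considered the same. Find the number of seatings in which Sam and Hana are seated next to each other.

Glue Sam and Hana into a block (2 internal orders). Seating 5 units around a circle gives (4)! arrangements.
So 2 × (4)! = 2 × 24 = 48.

48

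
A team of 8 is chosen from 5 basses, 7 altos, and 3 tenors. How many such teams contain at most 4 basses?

Split by how many basses are chosen (0 through 4).
Sum: C(5,0)·C(10,8) + C(5,1)·C(10,7) + C(5,2)·C(10,6) + C(5,3)·C(10,5) + C(5,4)·C(10,4) = 45 + 600 + 2100 + 2520 + 1050 = 6315.

6315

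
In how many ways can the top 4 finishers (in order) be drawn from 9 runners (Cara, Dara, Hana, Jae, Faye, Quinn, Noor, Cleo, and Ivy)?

There are 9 choices for 1st place, 8 for 2nd, and so on down to 6 for position 4.
That gives 9 × 8 × 7 × 6 = 3024.

3024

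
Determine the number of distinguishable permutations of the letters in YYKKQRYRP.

15120

The 9 letters of YYKKQRYRP have repeats: K appearing twice, R appearing twice, and Y appearing 3 times.
The number of distinct arrangements is 9!/(3!·2!·2!) = 362880/24 = 15120.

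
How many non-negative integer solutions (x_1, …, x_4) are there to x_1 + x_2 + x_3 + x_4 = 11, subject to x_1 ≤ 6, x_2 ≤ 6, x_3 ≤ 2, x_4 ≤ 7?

118

Without the upper bounds there are C(14,3) = 364 ways to split 11 among 4 variables.
Subtract solutions that violate a single cap (substitute x_i' = x_i − (cap_i+1)): x_1 ≥ 7 gives C(7,3) = 35; x_2 ≥ 7 gives C(7,3) = 35; x_3 ≥ 3 gives C(11,3) = 165; x_4 ≥ 8 gives C(6,3) = 20. Together 255.
Add back pairs where two caps are both exceeded: 0 + 4 + 0 + 4 + 0 + 1 = 9.
By inclusion–exclusion the count is 364 − 255 + 9 = 118.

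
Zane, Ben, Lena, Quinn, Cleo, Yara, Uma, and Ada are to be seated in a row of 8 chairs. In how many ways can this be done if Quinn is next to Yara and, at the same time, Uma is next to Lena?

Treat {Quinn,Yara} as one block (2 orders) and {Uma,Lena} as another (2 orders).
That leaves 6 units to arrange: 2 × 2 × 6! = 4 × 720 = 2880.

2880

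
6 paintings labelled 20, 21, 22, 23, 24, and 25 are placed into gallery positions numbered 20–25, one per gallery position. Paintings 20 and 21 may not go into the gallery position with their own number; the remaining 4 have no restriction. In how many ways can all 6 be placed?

504

Let Aᵢ (for i ∈ {20, 21}) be the placements that put painting i in its forbidden gallery position. Any j of these fix j positions, leaving (6−j)! ways to fill the rest, and there are C(2,j) ways to pick which j.
By inclusion–exclusion, the number of valid placements is Σ_{j=0}^{2} (−1)^j C(2,j)·(6−j)!.
Computing: 720 − 240 + 24 = 504.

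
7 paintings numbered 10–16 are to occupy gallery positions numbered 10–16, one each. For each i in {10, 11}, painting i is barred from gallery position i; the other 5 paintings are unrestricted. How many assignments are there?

Let Aᵢ (for i ∈ {10, 11}) be the placements that put painting i in its forbidden gallery position. Any j of these fix j positions, leaving (7−j)! ways to fill the rest, and there are C(2,j) ways to pick which j.
By inclusion–exclusion, the number of valid placements is Σ_{j=0}^{2} (−1)^j C(2,j)·(7−j)!.
Computing: 5040 − 1440 + 120 = 3720.

3720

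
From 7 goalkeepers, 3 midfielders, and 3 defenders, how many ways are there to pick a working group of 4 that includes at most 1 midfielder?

Split by how many midfielders are chosen (0 through 1).
Sum: C(3,0)·C(10,4) + C(3,1)·C(10,3) = 210 + 360 = 570.

570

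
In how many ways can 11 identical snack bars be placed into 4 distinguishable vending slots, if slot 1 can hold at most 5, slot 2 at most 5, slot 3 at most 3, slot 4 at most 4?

Without the upper bounds there are C(14,3) = 364 ways to split 11 among 4 vending slots.
Subtract solutions that violate a single cap (substitute x_i' = x_i − (cap_i+1)): x_1 ≥ 6 gives C(8,3) = 56; x_2 ≥ 6 gives C(8,3) = 56; x_3 ≥ 4 gives C(10,3) = 120; x_4 ≥ 5 gives C(9,3) = 84. Together 316.
Add back pairs where two caps are both exceeded: 0 + 4 + 1 + 4 + 1 + 10 = 20.
By inclusion–exclusion the count is 364 − 316 + 20 = 68.

68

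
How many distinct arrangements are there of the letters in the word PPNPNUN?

PPNPNUN has 7 letters with N appearing 3 times and P appearing 3 times.
So there are 7! / (3!·3!) = 140 distinguishable arrangements.

140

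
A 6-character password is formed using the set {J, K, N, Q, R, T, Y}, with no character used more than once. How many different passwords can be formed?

5040

With no repetition, fill the 6 characters in order: 7 choices, then 6, down to 2.
That product is 7 × 6 × 5 × 4 × 3 × 2 = 5040.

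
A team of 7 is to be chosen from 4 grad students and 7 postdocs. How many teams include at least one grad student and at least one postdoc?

Unrestricted: C(11,7) = 330 ways to pick any 7 of the 11.
Selections missing a whole group: no grad students → C(7,7) = 1; no postdocs → C(4,7) = 0.
Both groups omitted at once is impossible, so 330 − 1 = 329.

329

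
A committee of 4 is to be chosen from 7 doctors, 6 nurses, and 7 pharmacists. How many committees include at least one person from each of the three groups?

2499

Unrestricted: C(20,4) = 4845 ways to pick any 4 of the 20.
Subtract selections that omit an entire group: no doctors → C(13,4) = 715; no nurses → C(14,4) = 1001; no pharmacists → C(13,4) = 715.
Add back selections omitting two groups (i.e. drawn from a single group): C(7,4) + C(6,4) + C(7,4) = 85.
By inclusion–exclusion: 4845 − 2431 + 85 = 2499.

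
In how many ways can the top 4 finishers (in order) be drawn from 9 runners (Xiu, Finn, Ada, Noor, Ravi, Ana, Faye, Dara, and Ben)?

There are 9 choices for 1st place, 8 for 2nd, and so on down to 6 for position 4.
That gives 9 × 8 × 7 × 6 = 3024.

3024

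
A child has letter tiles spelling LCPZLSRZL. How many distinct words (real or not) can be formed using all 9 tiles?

The 9 letters of LCPZLSRZL have repeats: L appearing 3 times and Z appearing twice.
The number of distinct arrangements is 9!/(3!·2!) = 362880/12 = 30240.

30240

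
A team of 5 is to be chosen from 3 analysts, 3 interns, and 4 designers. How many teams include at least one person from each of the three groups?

204

Unrestricted: C(10,5) = 252 ways to pick any 5 of the 10.
Selections missing a whole group: no analysts → C(7,5) = 21; no interns → C(7,5) = 21; no designers → C(6,5) = 6.
Add back selections omitting two groups (i.e. drawn from a single group): C(3,5) + C(3,5) + C(4,5) = 0.
By inclusion–exclusion: 252 − 48 + 0 = 204.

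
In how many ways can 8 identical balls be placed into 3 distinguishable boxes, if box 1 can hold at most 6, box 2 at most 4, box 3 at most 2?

12

Ignoring the caps, the number of non-negative solutions to x_1+…+x_3 = 8 is C(10,2) = 45.
Subtract solutions that violate a single cap (substitute x_i' = x_i − (cap_i+1)): x_1 ≥ 7 gives C(3,2) = 3; x_2 ≥ 5 gives C(5,2) = 10; x_3 ≥ 3 gives C(7,2) = 21. Together 34.
Add back pairs where two caps are both exceeded: 0 + 0 + 1 = 1.
By inclusion–exclusion the count is 45 − 34 + 1 = 12.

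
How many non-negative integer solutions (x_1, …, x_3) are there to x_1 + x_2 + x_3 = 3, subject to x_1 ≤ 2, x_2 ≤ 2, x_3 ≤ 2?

Without the upper bounds there are C(5,2) = 10 ways to split 3 among 3 variables.
Subtract solutions that violate a single cap (substitute x_i' = x_i − (cap_i+1)): x_1 ≥ 3 gives C(2,2) = 1; x_2 ≥ 3 gives C(2,2) = 1; x_3 ≥ 3 gives C(2,2) = 1. Together 3.
No two caps can be exceeded simultaneously, so the pair terms are all 0.
By inclusion–exclusion the count is 10 − 3 + 0 = 7.

7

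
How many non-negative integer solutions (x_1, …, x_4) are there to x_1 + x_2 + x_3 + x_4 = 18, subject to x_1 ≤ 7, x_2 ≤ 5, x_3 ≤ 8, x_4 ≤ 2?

31

Ignoring the caps, the number of non-negative solutions to x_1+…+x_4 = 18 is C(21,3) = 1330.
Subtract solutions that violate a single cap (substitute x_i' = x_i − (cap_i+1)): x_1 ≥ 8 gives C(13,3) = 286; x_2 ≥ 6 gives C(15,3) = 455; x_3 ≥ 9 gives C(12,3) = 220; x_4 ≥ 3 gives C(18,3) = 816. Together 1777.
Add back pairs where two caps are both exceeded: 35 + 4 + 120 + 20 + 220 + 84 = 483.
Subtract triples: 0 + 4 + 0 + 1 = 5.
By inclusion–exclusion the count is 1330 − 1777 + 483 − 5 = 31.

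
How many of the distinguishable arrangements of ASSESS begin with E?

Fix E in the first position and arrange the remaining 5 letters.
Those 5 letters have S appearing 4 times, giving (5)!/(4!) = 5.

5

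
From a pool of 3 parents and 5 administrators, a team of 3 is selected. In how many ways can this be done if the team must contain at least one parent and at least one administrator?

Unrestricted: C(8,3) = 56 ways to pick any 3 of the 8.
Subtract selections that omit an entire group: no parents → C(5,3) = 10; no administrators → C(3,3) = 1.
Both groups omitted at once is impossible, so 56 − 11 = 45.

45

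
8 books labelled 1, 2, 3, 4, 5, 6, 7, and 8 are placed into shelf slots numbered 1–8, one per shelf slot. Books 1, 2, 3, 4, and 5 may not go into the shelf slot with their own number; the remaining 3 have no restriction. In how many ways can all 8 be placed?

21234

Let Aᵢ (for 1 ≤ i ≤ 5) be the placements that put book i in its forbidden shelf slot. Any j of these fix j positions, leaving (8−j)! ways to fill the rest, and there are C(5,j) ways to pick which j.
By inclusion–exclusion, the number of valid placements is Σ_{j=0}^{5} (−1)^j C(5,j)·(8−j)!.
Computing: 40320 − 25200 + 7200 − 1200 + 120 − 6 = 21234.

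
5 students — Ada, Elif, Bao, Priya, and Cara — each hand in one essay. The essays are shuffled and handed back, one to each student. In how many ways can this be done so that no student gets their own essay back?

This is the derangement count D_5: permutations of 5 items with no fixed point.
By inclusion–exclusion this is Σ_{j=0}^{5} (−1)^j C(5,j)·(5−j)!.
Computing: 120 − 120 + 60 − 20 + 5 − 1 = 44.

44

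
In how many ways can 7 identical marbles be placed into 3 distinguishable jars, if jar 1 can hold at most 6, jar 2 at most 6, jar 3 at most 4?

28

By stars and bars, unrestricted non-negative solutions to x_1+…+x_3 = 7 number C(7+2,2) = 36.
Subtract solutions that violate a single cap (substitute x_i' = x_i − (cap_i+1)): x_1 ≥ 7 gives C(2,2) = 1; x_2 ≥ 7 gives C(2,2) = 1; x_3 ≥ 5 gives C(4,2) = 6. Together 8.
No two caps can be exceeded simultaneously, so the pair terms are all 0.
By inclusion–exclusion the count is 36 − 8 + 0 = 28.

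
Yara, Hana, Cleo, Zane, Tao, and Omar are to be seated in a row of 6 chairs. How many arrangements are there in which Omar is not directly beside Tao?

480

Of the 6! = 720 arrangements, those with Omar and Tao adjacent number 2 × 5! = 240 (treat the pair as a block with 2 internal orders).
Complementary counting: 720 − 240 = 480.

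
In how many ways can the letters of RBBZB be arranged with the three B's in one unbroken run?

Treat the 3 copies of B as a single block. The multiset to arrange is then {BBB, R, Z}, 3 items in all.
All 3 items are distinct, so there are (3)! = 6 arrangements.

6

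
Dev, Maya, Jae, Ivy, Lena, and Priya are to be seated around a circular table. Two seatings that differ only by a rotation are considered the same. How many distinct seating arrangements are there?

120

Fix one person's seat to break rotational symmetry; the remaining 5 people can be arranged in (5)! = 120 ways.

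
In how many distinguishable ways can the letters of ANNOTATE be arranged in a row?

ANNOTATE has 8 letters with A appearing twice, N appearing twice, and T appearing twice.
The number of distinct arrangements is 8!/(2!·2!·2!) = 40320/8 = 5040.

5040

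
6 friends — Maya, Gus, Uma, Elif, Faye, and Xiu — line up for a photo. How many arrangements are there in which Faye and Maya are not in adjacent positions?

Of the 6! = 720 arrangements, those with Faye and Maya adjacent number 2 × 5! = 240 (treat the pair as a block with 2 internal orders).
So 720 − 240 = 480 arrangements keep them apart.

480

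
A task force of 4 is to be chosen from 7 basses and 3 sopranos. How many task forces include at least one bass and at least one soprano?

175

With no constraint there are C(10,4) = 210 possible selections.
Selections missing a whole group: no basses → C(3,4) = 0; no sopranos → C(7,4) = 35.
Both groups omitted at once is impossible, so 210 − 35 = 175.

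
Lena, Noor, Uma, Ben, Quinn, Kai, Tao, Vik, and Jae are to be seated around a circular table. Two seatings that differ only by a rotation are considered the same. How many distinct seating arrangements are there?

Seat Lena anywhere (absorbing the rotational symmetry), then permute the other 8: (8)! = 40320.

40320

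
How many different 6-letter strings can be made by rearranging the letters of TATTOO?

Letter multiplicities in TATTOO: A×1, O×2, T×3.
Dividing 6! = 720 by 3!·2! = 12 for the repeated letters gives 60.

60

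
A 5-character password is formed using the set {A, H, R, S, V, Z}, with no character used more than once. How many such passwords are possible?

720

With no repetition, fill the 5 characters in order: 6 choices, then 5, down to 2.
6 × 5 × 4 × 3 × 2 = 720.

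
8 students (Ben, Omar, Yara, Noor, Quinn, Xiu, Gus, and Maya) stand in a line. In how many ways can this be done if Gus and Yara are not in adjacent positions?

30240

There are 8! = 40320 arrangements in all. If Gus and Yara are adjacent, merging them into one block gives 2·(7)! = 10080 arrangements.
Complementary counting: 40320 − 10080 = 30240.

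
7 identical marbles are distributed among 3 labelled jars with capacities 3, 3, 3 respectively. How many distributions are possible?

6

By stars and bars, unrestricted non-negative solutions to x_1+…+x_3 = 7 number C(7+2,2) = 36.
Subtract solutions that violate a single cap (substitute x_i' = x_i − (cap_i+1)): x_1 ≥ 4 gives C(5,2) = 10; x_2 ≥ 4 gives C(5,2) = 10; x_3 ≥ 4 gives C(5,2) = 10. Together 30.
No two caps can be exceeded simultaneously, so the pair terms are all 0.
By inclusion–exclusion the count is 36 − 30 + 0 = 6.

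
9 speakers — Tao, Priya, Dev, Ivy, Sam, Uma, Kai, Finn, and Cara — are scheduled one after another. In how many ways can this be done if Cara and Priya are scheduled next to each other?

80640

Place the 7 others and the Cara-Priya pair as 8 objects in a line; the pair has 2 internal arrangements.
That gives 2 × 8! = 2 × 40320 = 80640.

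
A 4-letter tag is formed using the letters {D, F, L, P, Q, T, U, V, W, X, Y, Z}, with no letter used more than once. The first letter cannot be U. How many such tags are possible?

10890

The first letter has 12−1 = 11 choices (anything except U).
The remaining 3 letters are filled from the other 11 symbols without repetition: 11 × 10 × 9 = 990.
Total: 11 × 990 = 10890.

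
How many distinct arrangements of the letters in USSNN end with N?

Fix N in the last position and arrange the remaining 4 letters.
Those 4 letters have S appearing twice, giving (4)!/(2!) = 12.

12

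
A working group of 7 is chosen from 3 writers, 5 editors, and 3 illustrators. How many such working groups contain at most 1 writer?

Split by how many writers are chosen (0 through 1).
Sum: C(3,0)·C(8,7) + C(3,1)·C(8,6) = 8 + 84 = 92.

92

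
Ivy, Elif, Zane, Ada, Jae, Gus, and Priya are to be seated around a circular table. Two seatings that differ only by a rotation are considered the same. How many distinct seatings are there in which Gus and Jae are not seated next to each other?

480

All circular seatings of 7 people number (6)! = 720.
Those with Gus next to Jae: fuse the pair into one unit and seat 6 units around a circle — 2·(5)! = 240.
Subtracting, 720 − 240 = 480.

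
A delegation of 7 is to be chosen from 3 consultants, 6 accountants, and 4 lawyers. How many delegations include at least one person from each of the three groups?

1559

Unrestricted: C(13,7) = 1716 ways to pick any 7 of the 13.
Subtract selections that omit an entire group: no consultants → C(10,7) = 120; no accountants → C(7,7) = 1; no lawyers → C(9,7) = 36.
Add back selections omitting two groups (i.e. drawn from a single group): C(3,7) + C(6,7) + C(4,7) = 0.
By inclusion–exclusion: 1716 − 157 + 0 = 1559.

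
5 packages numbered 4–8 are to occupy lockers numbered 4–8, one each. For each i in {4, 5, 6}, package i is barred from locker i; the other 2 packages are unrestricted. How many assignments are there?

Let Aᵢ (for i ∈ {4, 5, 6}) be the placements that put package i in its forbidden locker. Any j of these fix j positions, leaving (5−j)! ways to fill the rest, and there are C(3,j) ways to pick which j.
By inclusion–exclusion, the number of valid placements is Σ_{j=0}^{3} (−1)^j C(3,j)·(5−j)!.
Computing: 120 − 72 + 18 − 2 = 64.

64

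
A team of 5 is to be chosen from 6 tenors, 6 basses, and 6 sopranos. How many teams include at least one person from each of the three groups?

Total 5-person selections from all 18: C(18,5) = 8568.
Subtract selections that omit an entire group: no tenors → C(12,5) = 792; no basses → C(12,5) = 792; no sopranos → C(12,5) = 792.
Add back selections omitting two groups (i.e. drawn from a single group): C(6,5) + C(6,5) + C(6,5) = 18.
By inclusion–exclusion: 8568 − 2376 + 18 = 6210.

6210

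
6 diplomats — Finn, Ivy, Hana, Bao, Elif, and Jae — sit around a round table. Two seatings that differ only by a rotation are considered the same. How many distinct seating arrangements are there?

Fix one person's seat to break rotational symmetry; the remaining 5 people can be arranged in (5)! = 120 ways.

120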